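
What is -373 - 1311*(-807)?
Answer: 1057604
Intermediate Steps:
-373 - 1311*(-807) = -373 + 1057977 = 1057604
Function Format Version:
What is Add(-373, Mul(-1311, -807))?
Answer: 1057604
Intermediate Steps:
Add(-373, Mul(-1311, -807)) = Add(-373, 1057977) = 1057604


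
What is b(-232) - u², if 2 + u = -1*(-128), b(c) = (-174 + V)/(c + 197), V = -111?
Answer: -111075/7 ≈ -15868.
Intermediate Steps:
b(c) = -285/(197 + c) (b(c) = (-174 - 111)/(c + 197) = -285/(197 + c))
u = 126 (u = -2 - 1*(-128) = -2 + 128 = 126)
b(-232) - u² = -285/(197 - 232) - 1*126² = -285/(-35) - 1*15876 = -285*(-1/35) - 15876 = 57/7 - 15876 = -111075/7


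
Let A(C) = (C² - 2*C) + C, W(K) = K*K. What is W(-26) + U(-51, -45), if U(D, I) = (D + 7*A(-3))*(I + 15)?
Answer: -314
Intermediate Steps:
W(K) = K²
A(C) = C² - C
U(D, I) = (15 + I)*(84 + D) (U(D, I) = (D + 7*(-3*(-1 - 3)))*(I + 15) = (D + 7*(-3*(-4)))*(15 + I) = (D + 7*12)*(15 + I) = (D + 84)*(15 + I) = (84 + D)*(15 + I) = (15 + I)*(84 + D))
W(-26) + U(-51, -45) = (-26)² + (1260 + 15*(-51) + 84*(-45) - 51*(-45)) = 676 + (1260 - 765 - 3780 + 2295) = 676 - 990 = -314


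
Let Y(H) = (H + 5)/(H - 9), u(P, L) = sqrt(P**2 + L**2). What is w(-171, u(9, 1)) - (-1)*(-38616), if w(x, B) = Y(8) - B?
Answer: -38629 - sqrt(82) ≈ -38638.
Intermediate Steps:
u(P, L) = sqrt(L**2 + P**2)
Y(H) = (5 + H)/(-9 + H)
w(x, B) = -13 - B (w(x, B) = (5 + 8)/(-9 + 8) - B = 13/(-1) - B = -1*13 - B = -13 - B)
w(-171, u(9, 1)) - (-1)*(-38616) = (-13 - sqrt(1**2 + 9**2)) - (-1)*(-38616) = (-13 - sqrt(1 + 81)) - 1*38616 = (-13 - sqrt(82)) - 38616 = -38629 - sqrt(82)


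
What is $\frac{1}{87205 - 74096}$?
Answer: $\frac{1}{13109} \approx 7.6283 \cdot 10^{-5}$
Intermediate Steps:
$\frac{1}{87205 - 74096} = \frac{1}{13109}$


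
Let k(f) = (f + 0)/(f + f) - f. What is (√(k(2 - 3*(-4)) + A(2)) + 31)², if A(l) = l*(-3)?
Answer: (62 + I*√78)²/4 ≈ 941.5 + 273.78*I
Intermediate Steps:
A(l) = -3*l
k(f) = ½ - f (k(f) = f/((2*f)) - f = f*(1/(2*f)) - f = ½ - f)
(√(k(2 - 3*(-4)) + A(2)) + 31)² = (√((½ - (2 - 3*(-4))) - 3*2) + 31)² = (√((½ - (2 - 1*(-12))) - 6) + 31)² = (√((½ - (2 + 12)) - 6) + 31)² = (√((½ - 1*14) - 6) + 31)² = (√((½ - 14) - 6) + 31)² = (√(-27/2 - 6) + 31)² = (√(-39/2) + 31)² = (I*√78/2 + 31)² = (31 + I*√78/2)²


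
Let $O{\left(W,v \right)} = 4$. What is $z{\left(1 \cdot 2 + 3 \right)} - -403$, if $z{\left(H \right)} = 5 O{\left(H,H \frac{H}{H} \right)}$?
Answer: $423$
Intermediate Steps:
$z{\left(H \right)} = 20$ ($z{\left(H \right)} = 5 \cdot 4 = 20$)
$z{\left(1 \cdot 2 + 3 \right)} - -403 = 20 - -403 = 20 + 403 = 423$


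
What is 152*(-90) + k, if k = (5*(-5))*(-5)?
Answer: -13555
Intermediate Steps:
k = 125 (k = -25*(-5) = 125)
152*(-90) + k = 152*(-90) + 125 = -13680 + 125 = -13555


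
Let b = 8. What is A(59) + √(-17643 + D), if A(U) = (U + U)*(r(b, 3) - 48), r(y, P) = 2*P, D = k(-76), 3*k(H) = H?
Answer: -4956 + I*√159015/3 ≈ -4956.0 + 132.92*I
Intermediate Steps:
k(H) = H/3
D = -76/3 (D = (⅓)*(-76) = -76/3 ≈ -25.333)
A(U) = -84*U (A(U) = (U + U)*(2*3 - 48) = (2*U)*(6 - 48) = (2*U)*(-42) = -84*U)
A(59) + √(-17643 + D) = -84*59 + √(-17643 - 76/3) = -4956 + √(-53005/3) = -4956 + I*√159015/3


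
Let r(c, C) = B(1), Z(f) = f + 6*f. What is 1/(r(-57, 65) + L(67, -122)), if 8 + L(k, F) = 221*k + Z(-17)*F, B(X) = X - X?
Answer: 1/29317 ≈ 3.4110e-5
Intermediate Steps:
B(X) = 0
Z(f) = 7*f
r(c, C) = 0
L(k, F) = -8 - 119*F + 221*k (L(k, F) = -8 + (221*k + (7*(-17))*F) = -8 + (221*k - 119*F) = -8 + (-119*F + 221*k) = -8 - 119*F + 221*k)
1/(r(-57, 65) + L(67, -122)) = 1/(0 + (-8 - 119*(-122) + 221*67)) = 1/(0 + (-8 + 14518 + 14807)) = 1/(0 + 29317) = 1/29317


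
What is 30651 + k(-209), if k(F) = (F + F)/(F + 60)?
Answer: 4567417/149 ≈ 30654.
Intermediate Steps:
k(F) = 2*F/(60 + F) (k(F) = (2*F)/(60 + F) = 2*F/(60 + F))
30651 + k(-209) = 30651 + 2*(-209)/(60 - 209) = 30651 + 2*(-209)/(-149) = 30651 + 2*(-209)*(-1/149) = 30651 + 418/149 = 4567417/149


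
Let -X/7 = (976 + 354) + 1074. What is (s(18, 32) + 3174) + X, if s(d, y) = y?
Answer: -13622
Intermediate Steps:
X = -16828 (X = -7*((976 + 354) + 1074) = -7*(1330 + 1074) = -7*2404 = -16828)
(s(18, 32) + 3174) + X = (32 + 3174) - 16828 = 3206 - 16828 = -13622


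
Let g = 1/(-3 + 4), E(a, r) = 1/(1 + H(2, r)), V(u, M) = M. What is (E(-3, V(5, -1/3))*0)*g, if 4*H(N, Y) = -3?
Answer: 0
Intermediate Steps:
H(N, Y) = -¾ (H(N, Y) = (¼)*(-3) = -¾)
E(a, r) = 4 (E(a, r) = 1/(1 - ¾) = 1/(¼) = 4)
g = 1 (g = 1/1 = 1)
(E(-3, V(5, -1/3))*0)*g = (4*0)*1 = 0*1 = 0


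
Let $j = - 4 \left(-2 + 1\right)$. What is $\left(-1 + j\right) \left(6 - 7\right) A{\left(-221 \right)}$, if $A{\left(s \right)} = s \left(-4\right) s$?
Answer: $586092$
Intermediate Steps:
$j = 4$ ($j = \left(-4\right) \left(-1\right) = 4$)
$A{\left(s \right)} = - 4 s^{2}$ ($A{\left(s \right)} = - 4 s s = - 4 s^{2}$)
$\left(-1 + j\right) \left(6 - 7\right) A{\left(-221 \right)} = \left(-1 + 4\right) \left(6 - 7\right) \left(- 4 \left(-221\right)^{2}\right) = 3 \left(-1\right) \left(\left(-4\right) 48841\right) = \left(-3\right) \left(-195364\right) = 586092$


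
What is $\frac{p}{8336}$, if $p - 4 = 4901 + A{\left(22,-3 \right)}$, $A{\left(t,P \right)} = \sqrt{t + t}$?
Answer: $\frac{4905}{8336} + \frac{\sqrt{11}}{4168} \approx 0.58921$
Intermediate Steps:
$A{\left(t,P \right)} = \sqrt{2} \sqrt{t}$ ($A{\left(t,P \right)} = \sqrt{2 t} = \sqrt{2} \sqrt{t}$)
$p = 4905 + 2 \sqrt{11}$ ($p = 4 + \left(4901 + \sqrt{2} \sqrt{22}\right) = 4 + \left(4901 + 2 \sqrt{11}\right) = 4905 + 2 \sqrt{11} \approx 4911.6$)
$\frac{p}{8336} = \frac{4905 + 2 \sqrt{11}}{8336} = \left(4905 + 2 \sqrt{11}\right) \frac{1}{8336} = \frac{4905}{8336} + \frac{\sqrt{11}}{4168}$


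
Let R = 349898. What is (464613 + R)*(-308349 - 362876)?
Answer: -546720145975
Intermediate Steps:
(464613 + R)*(-308349 - 362876) = (464613 + 349898)*(-308349 - 362876) = 814511*(-671225) = -546720145975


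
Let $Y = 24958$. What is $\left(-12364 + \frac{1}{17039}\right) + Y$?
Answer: $\frac{214589167}{17039} \approx 12594.0$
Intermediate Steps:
$\left(-12364 + \frac{1}{17039}\right) + Y = \left(-12364 + \frac{1}{17039}\right) + 24958 = - \frac{210670195}{17039} + 24958 = \frac{214589167}{17039}$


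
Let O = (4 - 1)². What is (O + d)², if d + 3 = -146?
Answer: 19600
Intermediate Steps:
d = -149 (d = -3 - 146 = -149)
O = 9 (O = 3² = 9)
(O + d)² = (9 - 149)² = (-140)² = 19600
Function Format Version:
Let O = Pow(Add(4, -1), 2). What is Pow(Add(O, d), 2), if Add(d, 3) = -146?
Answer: 19600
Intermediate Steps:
d = -149 (d = Add(-3, -146) = -149)
O = 9 (O = Pow(3, 2) = 9)
Pow(Add(O, d), 2) = Pow(Add(9, -149), 2) = Pow(-140, 2) = 19600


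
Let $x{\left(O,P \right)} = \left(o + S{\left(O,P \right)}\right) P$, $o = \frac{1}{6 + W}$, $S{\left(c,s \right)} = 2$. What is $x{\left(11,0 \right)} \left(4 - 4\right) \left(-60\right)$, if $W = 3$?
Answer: $0$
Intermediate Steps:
$o = \frac{1}{9}$ ($o = \frac{1}{6 + 3} = \frac{1}{9} \approx 0.11111$)
$x{\left(O,P \right)} = \frac{19 P}{9}$ ($x{\left(O,P \right)} = \left(\frac{1}{9} + 2\right) P = \frac{19 P}{9}$)
$x{\left(11,0 \right)} \left(4 - 4\right) \left(-60\right) = \frac{19}{9} \cdot 0 \left(4 - 4\right) \left(-60\right) = 0 \left(4 - 4\right) \left(-60\right) = 0 \cdot 0 \left(-60\right) = 0 \left(-60\right) = 0$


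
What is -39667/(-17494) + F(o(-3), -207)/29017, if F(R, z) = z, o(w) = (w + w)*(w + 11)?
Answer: 1147396081/507623398 ≈ 2.2603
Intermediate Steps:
o(w) = 2*w*(11 + w) (o(w) = (2*w)*(11 + w) = 2*w*(11 + w))
-39667/(-17494) + F(o(-3), -207)/29017 = -39667/(-17494) - 207/29017 = -39667*(-1/17494) - 207*1/29017 = 39667/17494 - 207/29017 = 1147396081/507623398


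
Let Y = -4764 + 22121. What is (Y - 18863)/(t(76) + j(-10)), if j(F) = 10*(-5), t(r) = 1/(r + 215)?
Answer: 438246/14549 ≈ 30.122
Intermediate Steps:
t(r) = 1/(215 + r)
Y = 17357
j(F) = -50
(Y - 18863)/(t(76) + j(-10)) = (17357 - 18863)/(1/(215 + 76) - 50) = -1506/(1/291 - 50) = -1506/(-14549/291) = -1506*(-291/14549) = 438246/14549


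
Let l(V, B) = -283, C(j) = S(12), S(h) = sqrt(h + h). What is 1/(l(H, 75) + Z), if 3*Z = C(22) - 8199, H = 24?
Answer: -1131/3411095 - sqrt(6)/13644380 ≈ -0.00033174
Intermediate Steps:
S(h) = sqrt(2)*sqrt(h) (S(h) = sqrt(2*h) = sqrt(2)*sqrt(h))
C(j) = 2*sqrt(6) (C(j) = sqrt(2)*sqrt(12) = sqrt(2)*(2*sqrt(3)) = 2*sqrt(6))
Z = -2733 + 2*sqrt(6)/3 (Z = (2*sqrt(6) - 8199)/3 = (-8199 + 2*sqrt(6))/3 = -2733 + 2*sqrt(6)/3 ≈ -2731.4)
1/(l(H, 75) + Z) = 1/(-283 + (-2733 + 2*sqrt(6)/3)) = 1/(-3016 + 2*sqrt(6)/3)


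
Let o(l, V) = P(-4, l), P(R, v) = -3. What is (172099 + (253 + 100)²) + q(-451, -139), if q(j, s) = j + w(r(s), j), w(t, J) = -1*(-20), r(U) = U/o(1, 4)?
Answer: 296277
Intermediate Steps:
o(l, V) = -3
r(U) = -U/3 (r(U) = U/(-3) = U*(-⅓) = -U/3)
w(t, J) = 20
q(j, s) = 20 + j (q(j, s) = j + 20 = 20 + j)
(172099 + (253 + 100)²) + q(-451, -139) = (172099 + (253 + 100)²) + (20 - 451) = (172099 + 353²) - 431 = (172099 + 124609) - 431 = 296708 - 431 = 296277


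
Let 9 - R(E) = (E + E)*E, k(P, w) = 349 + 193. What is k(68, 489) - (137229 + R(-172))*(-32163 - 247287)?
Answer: 21816662042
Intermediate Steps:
k(P, w) = 542
R(E) = 9 - 2*E² (R(E) = 9 - (E + E)*E = 9 - 2*E*E = 9 - 2*E²)
k(68, 489) - (137229 + R(-172))*(-32163 - 247287) = 542 - (137229 + (9 - 2*(-172)²))*(-32163 - 247287) = 542 - (137229 + (9 - 2*29584))*(-279450) = 542 - (137229 + (9 - 59168))*(-279450) = 542 - (137229 - 59159)*(-279450) = 542 - 78070*(-279450) = 542 - 1*(-21816661500) = 542 + 21816661500 = 21816662042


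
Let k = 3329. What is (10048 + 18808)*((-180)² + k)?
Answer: 1030996024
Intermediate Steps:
(10048 + 18808)*((-180)² + k) = (10048 + 18808)*((-180)² + 3329) = 28856*(32400 + 3329) = 28856*35729 = 1030996024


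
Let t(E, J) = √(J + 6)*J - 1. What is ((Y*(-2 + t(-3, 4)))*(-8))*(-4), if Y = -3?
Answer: 288 - 384*√10 ≈ -926.31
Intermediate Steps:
t(E, J) = -1 + J*√(6 + J) (t(E, J) = √(6 + J)*J - 1 = J*√(6 + J) - 1 = -1 + J*√(6 + J))
((Y*(-2 + t(-3, 4)))*(-8))*(-4) = (-3*(-2 + (-1 + 4*√(6 + 4)))*(-8))*(-4) = (-3*(-2 + (-1 + 4*√10))*(-8))*(-4) = (-3*(-3 + 4*√10)*(-8))*(-4) = ((9 - 12*√10)*(-8))*(-4) = (-72 + 96*√10)*(-4) = 288 - 384*√10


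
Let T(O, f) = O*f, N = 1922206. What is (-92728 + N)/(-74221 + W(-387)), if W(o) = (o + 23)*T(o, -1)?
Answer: -261354/30727 ≈ -8.5057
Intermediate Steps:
W(o) = -o*(23 + o) (W(o) = (o + 23)*(o*(-1)) = (23 + o)*(-o) = -o*(23 + o))
(-92728 + N)/(-74221 + W(-387)) = (-92728 + 1922206)/(-74221 - 1*(-387)*(23 - 387)) = 1829478/(-74221 - 1*(-387)*(-364)) = 1829478/(-74221 - 140868) = 1829478/(-215089) = 1829478*(-1/215089) = -261354/30727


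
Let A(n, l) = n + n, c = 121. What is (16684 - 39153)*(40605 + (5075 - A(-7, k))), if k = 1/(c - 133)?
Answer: -1026698486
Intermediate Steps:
k = -1/12 (k = 1/(121 - 133) = 1/(-12) = -1/12 ≈ -0.083333)
A(n, l) = 2*n
(16684 - 39153)*(40605 + (5075 - A(-7, k))) = (16684 - 39153)*(40605 + (5075 - 2*(-7))) = -22469*(40605 + (5075 - 1*(-14))) = -22469*(40605 + (5075 + 14)) = -22469*(40605 + 5089) = -22469*45694 = -1026698486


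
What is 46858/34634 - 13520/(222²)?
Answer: 230137249/213362757 ≈ 1.0786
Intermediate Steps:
46858/34634 - 13520/(222²) = 46858*(1/34634) - 13520/49284 = 23429/17317 - 13520*1/49284 = 23429/17317 - 3380/12321 = 230137249/213362757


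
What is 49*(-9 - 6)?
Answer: -735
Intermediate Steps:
49*(-9 - 6) = 49*(-15) = -735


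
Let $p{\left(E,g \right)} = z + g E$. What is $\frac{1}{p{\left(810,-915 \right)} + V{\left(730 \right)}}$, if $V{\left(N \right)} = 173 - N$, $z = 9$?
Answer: $- \frac{1}{741698} \approx -1.3483 \cdot 10^{-6}$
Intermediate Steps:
$p{\left(E,g \right)} = 9 + E g$ ($p{\left(E,g \right)} = 9 + g E = 9 + E g$)
$\frac{1}{p{\left(810,-915 \right)} + V{\left(730 \right)}} = \frac{1}{\left(9 + 810 \left(-915\right)\right) + \left(173 - 730\right)} = \frac{1}{\left(9 - 741150\right) + \left(173 - 730\right)} = \frac{1}{-741141 - 557} = \frac{1}{-741698} = - \frac{1}{741698}$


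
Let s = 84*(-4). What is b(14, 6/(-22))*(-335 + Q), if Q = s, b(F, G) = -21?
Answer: 14091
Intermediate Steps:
s = -336
Q = -336
b(14, 6/(-22))*(-335 + Q) = -21*(-335 - 336) = -21*(-671) = 14091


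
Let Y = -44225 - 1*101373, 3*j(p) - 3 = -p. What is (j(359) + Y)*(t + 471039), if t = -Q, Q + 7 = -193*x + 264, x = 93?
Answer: -213648756650/3 ≈ -7.1216e+10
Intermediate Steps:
j(p) = 1 - p/3 (j(p) = 1 + (-p)/3 = 1 - p/3)
Y = -145598 (Y = -44225 - 101373 = -145598)
Q = -17692 (Q = -7 + (-193*93 + 264) = -7 + (-17949 + 264) = -7 - 17685 = -17692)
t = 17692 (t = -1*(-17692) = 17692)
(j(359) + Y)*(t + 471039) = ((1 - ⅓*359) - 145598)*(17692 + 471039) = ((1 - 359/3) - 145598)*488731 = (-356/3 - 145598)*488731 = -437150/3*488731 = -213648756650/3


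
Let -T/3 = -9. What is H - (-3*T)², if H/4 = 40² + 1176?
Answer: 4543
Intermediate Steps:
T = 27 (T = -3*(-9) = 27)
H = 11104 (H = 4*(40² + 1176) = 4*(1600 + 1176) = 4*2776 = 11104)
H - (-3*T)² = 11104 - (-3*27)² = 11104 - 1*(-81)² = 11104 - 1*6561 = 11104 - 6561 = 4543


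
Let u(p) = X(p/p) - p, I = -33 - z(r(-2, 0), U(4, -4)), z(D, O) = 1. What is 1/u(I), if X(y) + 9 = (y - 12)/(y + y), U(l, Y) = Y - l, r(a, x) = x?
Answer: 2/39 ≈ 0.051282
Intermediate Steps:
X(y) = -9 + (-12 + y)/(2*y) (X(y) = -9 + (y - 12)/(y + y) = -9 + (-12 + y)/((2*y)) = -9 + (-12 + y)*(1/(2*y)) = -9 + (-12 + y)/(2*y))
I = -34 (I = -33 - 1*1 = -33 - 1 = -34)
u(p) = -29/2 - p (u(p) = (-17/2 - 6/(p/p)) - p = (-17/2 - 6/1) - p = (-17/2 - 6*1) - p = (-17/2 - 6) - p = -29/2 - p)
1/u(I) = 1/(-29/2 - 1*(-34)) = 1/(-29/2 + 34) = 1/(39/2) = 2/39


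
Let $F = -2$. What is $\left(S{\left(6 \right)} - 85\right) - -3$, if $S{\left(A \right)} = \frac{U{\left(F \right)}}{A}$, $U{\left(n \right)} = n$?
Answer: $- \frac{247}{3} \approx -82.333$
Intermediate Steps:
$S{\left(A \right)} = - \frac{2}{A}$
$\left(S{\left(6 \right)} - 85\right) - -3 = \left(- \frac{2}{6} - 85\right) - -3 = \left(\left(-2\right) \frac{1}{6} - 85\right) + \left(5 - 2\right) = \left(- \frac{1}{3} - 85\right) + 3 = - \frac{256}{3} + 3 = - \frac{247}{3}$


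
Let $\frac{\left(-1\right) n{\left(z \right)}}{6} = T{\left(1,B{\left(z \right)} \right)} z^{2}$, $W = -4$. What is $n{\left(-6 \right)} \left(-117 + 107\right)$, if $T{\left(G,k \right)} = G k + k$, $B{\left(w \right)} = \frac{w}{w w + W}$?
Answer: $-810$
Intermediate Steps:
$B{\left(w \right)} = \frac{w}{-4 + w^{2}}$ ($B{\left(w \right)} = \frac{w}{w w - 4} = \frac{w}{w^{2} - 4} = \frac{w}{-4 + w^{2}}$)
$T{\left(G,k \right)} = k + G k$
$n{\left(z \right)} = - \frac{12 z^{3}}{-4 + z^{2}}$ ($n{\left(z \right)} = - 6 \frac{z}{-4 + z^{2}} \left(1 + 1\right) z^{2} = - 6 \frac{z}{-4 + z^{2}} \cdot 2 z^{2} = - 6 \frac{2 z}{-4 + z^{2}} z^{2} = - 6 \frac{2 z^{3}}{-4 + z^{2}} = - \frac{12 z^{3}}{-4 + z^{2}}$)
$n{\left(-6 \right)} \left(-117 + 107\right) = - \frac{12 \left(-6\right)^{3}}{-4 + \left(-6\right)^{2}} \left(-117 + 107\right) = \left(-12\right) \left(-216\right) \frac{1}{-4 + 36} \left(-10\right) = \left(-12\right) \left(-216\right) \frac{1}{32} \left(-10\right) = 81 \left(-10\right) = -810$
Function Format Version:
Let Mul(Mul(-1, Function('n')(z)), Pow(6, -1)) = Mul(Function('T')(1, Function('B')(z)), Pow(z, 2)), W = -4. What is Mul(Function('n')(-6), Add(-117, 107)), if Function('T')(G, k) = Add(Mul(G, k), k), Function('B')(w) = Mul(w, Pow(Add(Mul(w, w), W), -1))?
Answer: -810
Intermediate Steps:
Function('B')(w) = Mul(w, Pow(Add(-4, Pow(w, 2)), -1)) (Function('B')(w) = Mul(w, Pow(Add(Mul(w, w), -4), -1)) = Mul(w, Pow(Add(Pow(w, 2), -4), -1)) = Mul(w, Pow(Add(-4, Pow(w, 2)), -1)))
Function('T')(G, k) = Add(k, Mul(G, k))
Function('n')(z) = Mul(-12, Pow(z, 3), Pow(Add(-4, Pow(z, 2)), -1)) (Function('n')(z) = Mul(-6, Mul(Mul(Mul(z, Pow(Add(-4, Pow(z, 2)), -1)), Add(1, 1)), Pow(z, 2))) = Mul(-6, Mul(Mul(Mul(z, Pow(Add(-4, Pow(z, 2)), -1)), 2), Pow(z, 2))) = Mul(-6, Mul(Mul(2, z, Pow(Add(-4, Pow(z, 2)), -1)), Pow(z, 2))) = Mul(-6, Mul(2, Pow(z, 3), Pow(Add(-4, Pow(z, 2)), -1))) = Mul(-12, Pow(z, 3), Pow(Add(-4, Pow(z, 2)), -1)))
Mul(Function('n')(-6), Add(-117, 107)) = Mul(Mul(-12, Pow(-6, 3), Pow(Add(-4, Pow(-6, 2)), -1)), Add(-117, 107)) = Mul(Mul(-12, -216, Pow(Add(-4, 36), -1)), -10) = Mul(Mul(-12, -216, Pow(32, -1)), -10) = Mul(Mul(-12, -216, Rational(1, 32)), -10) = Mul(81, -10) = -810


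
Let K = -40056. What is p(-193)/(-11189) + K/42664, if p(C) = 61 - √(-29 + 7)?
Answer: -56348636/59670937 + I*√22/11189 ≈ -0.94432 + 0.0004192*I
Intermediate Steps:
p(C) = 61 - I*√22 (p(C) = 61 - √(-22) = 61 - I*√22)
p(-193)/(-11189) + K/42664 = (61 - I*√22)/(-11189) - 40056/42664 = (61 - I*√22)*(-1/11189) - 40056*1/42664 = (-61/11189 + I*√22/11189) - 5007/5333 = -56348636/59670937 + I*√22/11189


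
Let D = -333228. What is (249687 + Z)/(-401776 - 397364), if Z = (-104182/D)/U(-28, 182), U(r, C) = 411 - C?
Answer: -9526709160413/30490871838840 ≈ -0.31244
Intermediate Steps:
Z = 52091/38154606 (Z = (-104182/(-333228))/(411 - 1*182) = (-104182*(-1/333228))/(411 - 182) = (52091/166614)/229 = (52091/166614)*(1/229) = 52091/38154606 ≈ 0.0013653)
(249687 + Z)/(-401776 - 397364) = (249687 + 52091/38154606)/(-401776 - 397364) = (9526709160413/38154606)/(-799140) = (9526709160413/38154606)*(-1/799140) = -9526709160413/30490871838840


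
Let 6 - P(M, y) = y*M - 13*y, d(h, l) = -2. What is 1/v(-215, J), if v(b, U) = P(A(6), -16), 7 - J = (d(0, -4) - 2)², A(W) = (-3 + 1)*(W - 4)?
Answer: -1/266 ≈ -0.0037594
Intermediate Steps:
A(W) = 8 - 2*W (A(W) = -2*(-4 + W) = 8 - 2*W)
P(M, y) = 6 + 13*y - M*y (P(M, y) = 6 - (y*M - 13*y) = 6 - (M*y - 13*y) = 6 - (-13*y + M*y) = 6 + (13*y - M*y) = 6 + 13*y - M*y)
J = -9 (J = 7 - (-2 - 2)² = 7 - 1*(-4)² = 7 - 1*16 = 7 - 16 = -9)
v(b, U) = -266 (v(b, U) = 6 + 13*(-16) - 1*(8 - 2*6)*(-16) = 6 - 208 - 1*(8 - 12)*(-16) = 6 - 208 - 1*(-4)*(-16) = 6 - 208 - 64 = -266)
1/v(-215, J) = 1/(-266) = -1/266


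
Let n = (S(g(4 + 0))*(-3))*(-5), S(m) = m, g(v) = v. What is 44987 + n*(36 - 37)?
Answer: 44927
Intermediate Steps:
n = 60 (n = ((4 + 0)*(-3))*(-5) = (4*(-3))*(-5) = -12*(-5) = 60)
44987 + n*(36 - 37) = 44987 + 60*(36 - 37) = 44987 + 60*(-1) = 44987 - 60 = 44927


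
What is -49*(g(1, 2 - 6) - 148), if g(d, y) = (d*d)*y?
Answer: 7448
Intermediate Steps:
g(d, y) = y*d² (g(d, y) = d²*y = y*d²)
-49*(g(1, 2 - 6) - 148) = -49*((2 - 6)*1² - 148) = -49*(-4*1 - 148) = -49*(-4 - 148) = -49*(-152) = 7448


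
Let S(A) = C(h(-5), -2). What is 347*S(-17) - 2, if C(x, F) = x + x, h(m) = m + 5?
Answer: -2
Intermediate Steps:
h(m) = 5 + m
C(x, F) = 2*x
S(A) = 0 (S(A) = 2*(5 - 5) = 2*0 = 0)
347*S(-17) - 2 = 347*0 - 2 = 0 - 2 = -2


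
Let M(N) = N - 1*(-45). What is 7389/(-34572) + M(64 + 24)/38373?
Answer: -92980007/442210452 ≈ -0.21026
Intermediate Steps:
M(N) = 45 + N (M(N) = N + 45 = 45 + N)
7389/(-34572) + M(64 + 24)/38373 = 7389/(-34572) + (45 + (64 + 24))/38373 = 7389*(-1/34572) + (45 + 88)*(1/38373) = -2463/11524 + 133*(1/38373) = -2463/11524 + 133/38373 = -92980007/442210452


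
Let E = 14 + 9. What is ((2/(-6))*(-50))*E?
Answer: 1150/3 ≈ 383.33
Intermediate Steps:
E = 23
((2/(-6))*(-50))*E = ((2/(-6))*(-50))*23 = ((2*(-1/6))*(-50))*23 = -1/3*(-50)*23 = (50/3)*23 = 1150/3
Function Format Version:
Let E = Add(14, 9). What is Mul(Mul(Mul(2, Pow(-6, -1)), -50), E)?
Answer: Rational(1150, 3) ≈ 383.33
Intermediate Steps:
E = 23
Mul(Mul(Mul(2, Pow(-6, -1)), -50), E) = Mul(Mul(Mul(2, Pow(-6, -1)), -50), 23) = Mul(Mul(Mul(2, Rational(-1, 6)), -50), 23) = Mul(Mul(Rational(-1, 3), -50), 23) = Mul(Rational(50, 3), 23) = Rational(1150, 3)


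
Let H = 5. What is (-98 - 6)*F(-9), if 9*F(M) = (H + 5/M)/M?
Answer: 4160/729 ≈ 5.7064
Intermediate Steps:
F(M) = (5 + 5/M)/(9*M) (F(M) = ((5 + 5/M)/M)/9 = (5 + 5/M)/(9*M))
(-98 - 6)*F(-9) = (-98 - 6)*((5/9)*(1 - 9)/(-9)²) = -520*(-8)/(9*81) = -104*(-40/729) = 4160/729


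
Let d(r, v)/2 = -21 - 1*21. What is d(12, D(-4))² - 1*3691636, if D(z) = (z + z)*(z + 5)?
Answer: -3684580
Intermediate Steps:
D(z) = 2*z*(5 + z) (D(z) = (2*z)*(5 + z) = 2*z*(5 + z))
d(r, v) = -84 (d(r, v) = 2*(-21 - 1*21) = 2*(-21 - 21) = 2*(-42) = -84)
d(12, D(-4))² - 1*3691636 = (-84)² - 1*3691636 = 7056 - 3691636 = -3684580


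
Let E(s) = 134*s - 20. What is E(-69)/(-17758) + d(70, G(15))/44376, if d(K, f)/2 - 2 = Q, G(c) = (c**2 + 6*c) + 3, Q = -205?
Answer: 100994567/197007252 ≈ 0.51264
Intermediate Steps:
E(s) = -20 + 134*s
G(c) = 3 + c**2 + 6*c
d(K, f) = -406 (d(K, f) = 4 + 2*(-205) = 4 - 410 = -406)
E(-69)/(-17758) + d(70, G(15))/44376 = (-20 + 134*(-69))/(-17758) - 406/44376 = (-20 - 9246)*(-1/17758) - 406*1/44376 = -9266*(-1/17758) - 203/22188 = 4633/8879 - 203/22188 = 100994567/197007252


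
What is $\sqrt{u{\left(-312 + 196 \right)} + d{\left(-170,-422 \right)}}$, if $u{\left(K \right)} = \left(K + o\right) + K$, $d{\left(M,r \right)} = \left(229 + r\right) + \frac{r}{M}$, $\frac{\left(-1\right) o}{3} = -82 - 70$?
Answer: $\frac{\sqrt{241910}}{85} \approx 5.7864$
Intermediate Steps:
$o = 456$ ($o = - 3 \left(-82 - 70\right) = \left(-3\right) \left(-152\right) = 456$)
$d{\left(M,r \right)} = 229 + r + \frac{r}{M}$
$u{\left(K \right)} = 456 + 2 K$ ($u{\left(K \right)} = \left(K + 456\right) + K = \left(456 + K\right) + K = 456 + 2 K$)
$\sqrt{u{\left(-312 + 196 \right)} + d{\left(-170,-422 \right)}} = \sqrt{\left(456 + 2 \left(-312 + 196\right)\right) - \left(193 - \frac{211}{85}\right)} = \sqrt{\left(456 + 2 \left(-116\right)\right) - \frac{16194}{85}} = \sqrt{\left(456 - 232\right) + \left(229 - 422 + \frac{211}{85}\right)} = \sqrt{224 - \frac{16194}{85}} = \sqrt{\frac{2846}{85}} = \frac{\sqrt{241910}}{85}$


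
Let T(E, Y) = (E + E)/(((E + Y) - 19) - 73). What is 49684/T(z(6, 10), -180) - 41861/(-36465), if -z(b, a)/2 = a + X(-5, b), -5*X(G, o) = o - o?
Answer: 13225649399/36465 ≈ 3.6269e+5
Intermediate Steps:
X(G, o) = 0 (X(G, o) = -(o - o)/5 = -⅕*0 = 0)
z(b, a) = -2*a (z(b, a) = -2*(a + 0) = -2*a)
T(E, Y) = 2*E/(-92 + E + Y) (T(E, Y) = (2*E)/((-19 + E + Y) - 73) = (2*E)/(-92 + E + Y) = 2*E/(-92 + E + Y))
49684/T(z(6, 10), -180) - 41861/(-36465) = 49684/((2*(-2*10)/(-92 - 2*10 - 180))) - 41861/(-36465) = 49684/((2*(-20)/(-92 - 20 - 180))) - 41861*(-1/36465) = 49684/((2*(-20)/(-292))) + 41861/36465 = 49684/((2*(-20)*(-1/292))) + 41861/36465 = 49684/(10/73) + 41861/36465 = 49684*(73/10) + 41861/36465 = 1813466/5 + 41861/36465 = 13225649399/36465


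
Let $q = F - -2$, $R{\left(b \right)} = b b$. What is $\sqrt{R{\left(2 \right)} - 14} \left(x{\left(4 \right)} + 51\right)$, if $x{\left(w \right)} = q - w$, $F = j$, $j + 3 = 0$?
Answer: $46 i \sqrt{10} \approx 145.46 i$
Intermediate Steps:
$j = -3$ ($j = -3 + 0 = -3$)
$R{\left(b \right)} = b^{2}$
$F = -3$
$q = -1$ ($q = -3 - -2 = -3 + 2 = -1$)
$x{\left(w \right)} = -1 - w$
$\sqrt{R{\left(2 \right)} - 14} \left(x{\left(4 \right)} + 51\right) = \sqrt{2^{2} - 14} \left(\left(-1 - 4\right) + 51\right) = \sqrt{4 - 14} \left(\left(-1 - 4\right) + 51\right) = \sqrt{-10} \left(-5 + 51\right) = i \sqrt{10} \cdot 46 = 46 i \sqrt{10}$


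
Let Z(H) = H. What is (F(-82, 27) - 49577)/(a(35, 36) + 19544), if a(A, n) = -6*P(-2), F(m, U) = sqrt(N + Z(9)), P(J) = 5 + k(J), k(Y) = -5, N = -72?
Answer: -49577/19544 + 3*I*sqrt(7)/19544 ≈ -2.5367 + 0.00040612*I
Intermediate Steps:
P(J) = 0 (P(J) = 5 - 5 = 0)
F(m, U) = 3*I*sqrt(7) (F(m, U) = sqrt(-72 + 9) = sqrt(-63) = 3*I*sqrt(7))
a(A, n) = 0 (a(A, n) = -6*0 = 0)
(F(-82, 27) - 49577)/(a(35, 36) + 19544) = (3*I*sqrt(7) - 49577)/(0 + 19544) = (-49577 + 3*I*sqrt(7))/19544 = (-49577 + 3*I*sqrt(7))*(1/19544) = -49577/19544 + 3*I*sqrt(7)/19544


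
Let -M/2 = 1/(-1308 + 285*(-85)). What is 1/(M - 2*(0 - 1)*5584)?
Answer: 25533/285152546 ≈ 8.9542e-5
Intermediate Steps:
M = 2/25533 (M = -2/(-1308 + 285*(-85)) = -2/(-1308 - 24225) = -2/(-25533) = -2*(-1/25533) = 2/25533 ≈ 7.8330e-5)
1/(M - 2*(0 - 1)*5584) = 1/(2/25533 - 2*(0 - 1)*5584) = 1/(2/25533 - 2*(-1)*5584) = 1/(2/25533 + 2*5584) = 1/(2/25533 + 11168) = 1/(285152546/25533) = 25533/285152546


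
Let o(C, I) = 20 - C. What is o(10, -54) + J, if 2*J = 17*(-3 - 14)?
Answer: -269/2 ≈ -134.50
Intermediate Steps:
J = -289/2 (J = (17*(-3 - 14))/2 = (17*(-17))/2 = (½)*(-289) = -289/2 ≈ -144.50)
o(10, -54) + J = (20 - 1*10) - 289/2 = (20 - 10) - 289/2 = 10 - 289/2 = -269/2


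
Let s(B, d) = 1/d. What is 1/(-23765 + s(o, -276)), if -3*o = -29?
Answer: -276/6559141 ≈ -4.2079e-5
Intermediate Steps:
o = 29/3 (o = -⅓*(-29) = 29/3 ≈ 9.6667)
1/(-23765 + s(o, -276)) = 1/(-23765 + 1/(-276)) = 1/(-23765 - 1/276) = 1/(-6559141/276) = -276/6559141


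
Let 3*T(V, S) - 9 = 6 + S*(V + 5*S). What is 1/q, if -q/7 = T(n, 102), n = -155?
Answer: -1/84525 ≈ -1.1831e-5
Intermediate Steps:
T(V, S) = 5 + S*(V + 5*S)/3 (T(V, S) = 3 + (6 + S*(V + 5*S))/3 = 3 + (2 + S*(V + 5*S)/3) = 5 + S*(V + 5*S)/3)
q = -84525 (q = -7*(5 + (5/3)*102² + (⅓)*102*(-155)) = -7*(5 + (5/3)*10404 - 5270) = -7*(5 + 17340 - 5270) = -7*12075 = -84525)
1/q = 1/(-84525) = -1/84525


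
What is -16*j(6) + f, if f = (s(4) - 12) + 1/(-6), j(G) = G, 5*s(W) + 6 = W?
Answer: -3257/30 ≈ -108.57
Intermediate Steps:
s(W) = -6/5 + W/5
f = -377/30 (f = ((-6/5 + (⅕)*4) - 12) + 1/(-6) = ((-6/5 + ⅘) - 12) - ⅙ = (-⅖ - 12) - ⅙ = -62/5 - ⅙ = -377/30 ≈ -12.567)
-16*j(6) + f = -16*6 - 377/30 = -96 - 377/30 = -3257/30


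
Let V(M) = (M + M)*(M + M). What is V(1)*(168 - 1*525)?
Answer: -1428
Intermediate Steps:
V(M) = 4*M² (V(M) = (2*M)*(2*M) = 4*M²)
V(1)*(168 - 1*525) = (4*1²)*(168 - 1*525) = (4*1)*(168 - 525) = 4*(-357) = -1428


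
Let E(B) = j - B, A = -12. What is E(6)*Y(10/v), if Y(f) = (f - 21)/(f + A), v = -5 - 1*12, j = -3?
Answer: -3303/214 ≈ -15.435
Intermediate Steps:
v = -17 (v = -5 - 12 = -17)
E(B) = -3 - B
Y(f) = (-21 + f)/(-12 + f) (Y(f) = (f - 21)/(f - 12) = (-21 + f)/(-12 + f))
E(6)*Y(10/v) = (-3 - 1*6)*((-21 + 10/(-17))/(-12 + 10/(-17))) = (-3 - 6)*((-21 + 10*(-1/17))/(-12 + 10*(-1/17))) = -9*(-21 - 10/17)/(-12 - 10/17) = -9*(-367)/((-214/17)*17) = -(-153)*(-367)/(214*17) = -9*367/214 = -3303/214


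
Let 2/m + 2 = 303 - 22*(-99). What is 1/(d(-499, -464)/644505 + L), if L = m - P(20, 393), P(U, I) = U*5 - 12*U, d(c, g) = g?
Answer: 1597727895/223682044054 ≈ 0.0071428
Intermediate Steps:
P(U, I) = -7*U (P(U, I) = 5*U - 12*U = -7*U)
m = 2/2479 (m = 2/(-2 + (303 - 22*(-99))) = 2/(-2 + (303 + 2178)) = 2/(-2 + 2481) = 2/2479 ≈ 0.00080678)
L = 347062/2479 (L = 2/2479 - (-7)*20 = 2/2479 - 1*(-140) = 2/2479 + 140 = 347062/2479 ≈ 140.00)
1/(d(-499, -464)/644505 + L) = 1/(-464/644505 + 347062/2479) = 1/(223682044054/1597727895) = 1597727895/223682044054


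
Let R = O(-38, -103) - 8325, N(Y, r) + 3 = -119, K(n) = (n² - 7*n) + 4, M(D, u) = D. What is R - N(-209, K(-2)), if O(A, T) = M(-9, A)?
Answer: -8212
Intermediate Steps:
O(A, T) = -9
K(n) = 4 + n² - 7*n
N(Y, r) = -122 (N(Y, r) = -3 - 119 = -122)
R = -8334 (R = -9 - 8325 = -8334)
R - N(-209, K(-2)) = -8334 - 1*(-122) = -8334 + 122 = -8212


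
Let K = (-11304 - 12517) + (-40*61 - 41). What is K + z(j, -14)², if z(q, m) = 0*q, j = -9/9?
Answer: -26302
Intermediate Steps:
j = -1 (j = -9*⅑ = -1)
z(q, m) = 0
K = -26302 (K = -23821 + (-2440 - 41) = -23821 - 2481 = -26302)
K + z(j, -14)² = -26302 + 0² = -26302 + 0 = -26302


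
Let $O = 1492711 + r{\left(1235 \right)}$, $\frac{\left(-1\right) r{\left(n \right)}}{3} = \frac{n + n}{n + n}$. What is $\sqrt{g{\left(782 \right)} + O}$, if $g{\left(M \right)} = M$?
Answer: $\sqrt{1493490} \approx 1222.1$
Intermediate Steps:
$r{\left(n \right)} = -3$ ($r{\left(n \right)} = - 3 \frac{n + n}{n + n} = - 3 \frac{2 n}{2 n} = - 3 \cdot 2 n \frac{1}{2 n} = \left(-3\right) 1 = -3$)
$O = 1492708$ ($O = 1492711 - 3 = 1492708$)
$\sqrt{g{\left(782 \right)} + O} = \sqrt{782 + 1492708} = \sqrt{1493490}$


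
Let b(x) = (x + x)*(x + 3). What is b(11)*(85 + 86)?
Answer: 52668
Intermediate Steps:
b(x) = 2*x*(3 + x) (b(x) = (2*x)*(3 + x) = 2*x*(3 + x))
b(11)*(85 + 86) = (2*11*(3 + 11))*(85 + 86) = (2*11*14)*171 = 308*171 = 52668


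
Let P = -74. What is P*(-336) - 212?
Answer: 24652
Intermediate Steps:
P*(-336) - 212 = -74*(-336) - 212 = 24864 - 212 = 24652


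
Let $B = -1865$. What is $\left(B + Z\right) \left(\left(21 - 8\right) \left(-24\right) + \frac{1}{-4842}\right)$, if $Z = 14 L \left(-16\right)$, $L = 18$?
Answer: $\frac{8908627385}{4842} \approx 1.8399 \cdot 10^{6}$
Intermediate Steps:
$Z = -4032$ ($Z = 14 \cdot 18 \left(-16\right) = 252 \left(-16\right) = -4032$)
$\left(B + Z\right) \left(\left(21 - 8\right) \left(-24\right) + \frac{1}{-4842}\right) = \left(-1865 - 4032\right) \left(\left(21 - 8\right) \left(-24\right) + \frac{1}{-4842}\right) = - 5897 \left(13 \left(-24\right) - \frac{1}{4842}\right) = - 5897 \left(-312 - \frac{1}{4842}\right) = \left(-5897\right) \left(- \frac{1510705}{4842}\right) = \frac{8908627385}{4842}$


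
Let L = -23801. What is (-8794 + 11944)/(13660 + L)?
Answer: -3150/10141 ≈ -0.31062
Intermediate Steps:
(-8794 + 11944)/(13660 + L) = (-8794 + 11944)/(13660 - 23801) = 3150/(-10141) = 3150*(-1/10141) = -3150/10141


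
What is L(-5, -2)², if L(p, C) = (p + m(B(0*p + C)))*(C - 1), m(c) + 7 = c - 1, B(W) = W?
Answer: 2025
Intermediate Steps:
m(c) = -8 + c (m(c) = -7 + (c - 1) = -7 + (-1 + c) = -8 + c)
L(p, C) = (-1 + C)*(-8 + C + p) (L(p, C) = (p + (-8 + (0*p + C)))*(C - 1) = (p + (-8 + (0 + C)))*(-1 + C) = (p + (-8 + C))*(-1 + C) = (-8 + C + p)*(-1 + C) = (-1 + C)*(-8 + C + p))
L(-5, -2)² = (8 - 1*(-2) - 1*(-5) - 2*(-5) - 2*(-8 - 2))² = (8 + 2 + 5 + 10 - 2*(-10))² = (8 + 2 + 5 + 10 + 20)² = 45² = 2025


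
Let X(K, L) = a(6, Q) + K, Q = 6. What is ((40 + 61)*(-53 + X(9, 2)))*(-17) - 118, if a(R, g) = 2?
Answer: 71996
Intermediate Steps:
X(K, L) = 2 + K
((40 + 61)*(-53 + X(9, 2)))*(-17) - 118 = ((40 + 61)*(-53 + (2 + 9)))*(-17) - 118 = (101*(-53 + 11))*(-17) - 118 = (101*(-42))*(-17) - 118 = -4242*(-17) - 118 = 72114 - 118 = 71996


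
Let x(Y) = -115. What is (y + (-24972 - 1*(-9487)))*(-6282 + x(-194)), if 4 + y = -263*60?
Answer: 200027793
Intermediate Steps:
y = -15784 (y = -4 - 263*60 = -4 - 15780 = -15784)
(y + (-24972 - 1*(-9487)))*(-6282 + x(-194)) = (-15784 + (-24972 - 1*(-9487)))*(-6282 - 115) = (-15784 + (-24972 + 9487))*(-6397) = (-15784 - 15485)*(-6397) = -31269*(-6397) = 200027793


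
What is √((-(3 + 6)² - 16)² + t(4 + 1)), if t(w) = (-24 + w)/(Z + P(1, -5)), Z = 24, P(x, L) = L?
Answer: 56*√3 ≈ 96.995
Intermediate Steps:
t(w) = -24/19 + w/19 (t(w) = (-24 + w)/(24 - 5) = (-24 + w)/19 = (-24 + w)*(1/19) = -24/19 + w/19)
√((-(3 + 6)² - 16)² + t(4 + 1)) = √((-(3 + 6)² - 16)² + (-24/19 + (4 + 1)/19)) = √((-1*9² - 16)² + (-24/19 + (1/19)*5)) = √((-1*81 - 16)² + (-24/19 + 5/19)) = √((-81 - 16)² - 1) = √((-97)² - 1) = √(9409 - 1) = √9408 = 56*√3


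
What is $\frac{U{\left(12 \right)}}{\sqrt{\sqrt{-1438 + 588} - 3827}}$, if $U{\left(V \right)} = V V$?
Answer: $\frac{144}{\sqrt{-3827 + 5 i \sqrt{34}}} \approx 0.0088662 - 2.3277 i$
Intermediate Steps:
$U{\left(V \right)} = V^{2}$
$\frac{U{\left(12 \right)}}{\sqrt{\sqrt{-1438 + 588} - 3827}} = \frac{12^{2}}{\sqrt{\sqrt{-1438 + 588} - 3827}} = \frac{144}{\sqrt{\sqrt{-850} - 3827}} = \frac{144}{\sqrt{5 i \sqrt{34} - 3827}} = \frac{144}{\sqrt{-3827 + 5 i \sqrt{34}}}$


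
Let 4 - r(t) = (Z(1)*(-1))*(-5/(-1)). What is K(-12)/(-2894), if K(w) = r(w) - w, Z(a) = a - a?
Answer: -8/1447 ≈ -0.0055287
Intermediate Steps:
Z(a) = 0
r(t) = 4 (r(t) = 4 - 0*(-1)*(-5/(-1)) = 4 - 0*(-5*(-1)) = 4 - 0*5 = 4 - 1*0 = 4 + 0 = 4)
K(w) = 4 - w
K(-12)/(-2894) = (4 - 1*(-12))/(-2894) = (4 + 12)*(-1/2894) = 16*(-1/2894) = -8/1447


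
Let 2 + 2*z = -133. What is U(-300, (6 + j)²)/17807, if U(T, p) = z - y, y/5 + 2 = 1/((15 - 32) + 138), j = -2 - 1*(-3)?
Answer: -13925/4309294 ≈ -0.0032314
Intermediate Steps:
z = -135/2 (z = -1 + (½)*(-133) = -1 - 133/2 = -135/2 ≈ -67.500)
j = 1 (j = -2 + 3 = 1)
y = -1205/121 (y = -10 + 5/((15 - 32) + 138) = -10 + 5/(-17 + 138) = -10 + 5/121 = -1205/121 ≈ -9.9587)
U(T, p) = -13925/242 (U(T, p) = -135/2 - 1*(-1205/121) = -135/2 + 1205/121 = -13925/242)
U(-300, (6 + j)²)/17807 = -13925/242/17807 = -13925/242*1/17807 = -13925/4309294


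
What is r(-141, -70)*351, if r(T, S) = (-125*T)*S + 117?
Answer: -433005183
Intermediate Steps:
r(T, S) = 117 - 125*S*T (r(T, S) = -125*S*T + 117 = 117 - 125*S*T)
r(-141, -70)*351 = (117 - 125*(-70)*(-141))*351 = (117 - 1233750)*351 = -1233633*351 = -433005183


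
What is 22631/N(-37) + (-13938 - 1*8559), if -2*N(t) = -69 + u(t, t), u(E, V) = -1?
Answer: -109252/5 ≈ -21850.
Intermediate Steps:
N(t) = 35 (N(t) = -(-69 - 1)/2 = -½*(-70) = 35)
22631/N(-37) + (-13938 - 1*8559) = 22631/35 + (-13938 - 1*8559) = 22631*(1/35) + (-13938 - 8559) = 3233/5 - 22497 = -109252/5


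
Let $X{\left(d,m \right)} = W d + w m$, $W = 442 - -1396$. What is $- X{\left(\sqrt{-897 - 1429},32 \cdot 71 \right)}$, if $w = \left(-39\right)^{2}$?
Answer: $-3455712 - 1838 i \sqrt{2326} \approx -3.4557 \cdot 10^{6} - 88644.0 i$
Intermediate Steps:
$w = 1521$
$W = 1838$ ($W = 442 + 1396 = 1838$)
$X{\left(d,m \right)} = 1521 m + 1838 d$ ($X{\left(d,m \right)} = 1838 d + 1521 m = 1521 m + 1838 d$)
$- X{\left(\sqrt{-897 - 1429},32 \cdot 71 \right)} = - (1521 \cdot 32 \cdot 71 + 1838 \sqrt{-897 - 1429}) = - (1521 \cdot 2272 + 1838 \sqrt{-2326}) = - (3455712 + 1838 i \sqrt{2326}) = -3455712 - 1838 i \sqrt{2326}$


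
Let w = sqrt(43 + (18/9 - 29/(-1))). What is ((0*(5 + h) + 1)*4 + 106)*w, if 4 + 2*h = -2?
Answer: 110*sqrt(74) ≈ 946.26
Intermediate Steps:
h = -3 (h = -2 + (1/2)*(-2) = -2 - 1 = -3)
w = sqrt(74) (w = sqrt(43 + (18*(1/9) - 29*(-1))) = sqrt(43 + (2 + 29)) = sqrt(43 + 31) = sqrt(74) ≈ 8.6023)
((0*(5 + h) + 1)*4 + 106)*w = ((0*(5 - 3) + 1)*4 + 106)*sqrt(74) = ((0*2 + 1)*4 + 106)*sqrt(74) = ((0 + 1)*4 + 106)*sqrt(74) = (1*4 + 106)*sqrt(74) = (4 + 106)*sqrt(74) = 110*sqrt(74)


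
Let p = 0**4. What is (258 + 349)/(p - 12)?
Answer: -607/12 ≈ -50.583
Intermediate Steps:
p = 0
(258 + 349)/(p - 12) = (258 + 349)/(0 - 12) = 607/(-12) = 607*(-1/12) = -607/12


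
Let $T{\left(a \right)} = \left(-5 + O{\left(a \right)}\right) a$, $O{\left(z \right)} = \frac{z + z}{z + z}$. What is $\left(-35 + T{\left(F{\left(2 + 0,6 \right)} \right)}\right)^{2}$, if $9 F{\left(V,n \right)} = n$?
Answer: $\frac{12769}{9} \approx 1418.8$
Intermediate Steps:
$O{\left(z \right)} = 1$ ($O{\left(z \right)} = \frac{2 z}{2 z} = 2 z \frac{1}{2 z} = 1$)
$F{\left(V,n \right)} = \frac{n}{9}$
$T{\left(a \right)} = - 4 a$ ($T{\left(a \right)} = \left(-5 + 1\right) a = - 4 a$)
$\left(-35 + T{\left(F{\left(2 + 0,6 \right)} \right)}\right)^{2} = \left(-35 - 4 \cdot \frac{1}{9} \cdot 6\right)^{2} = \left(-35 - \frac{8}{3}\right)^{2} = \left(- \frac{113}{3}\right)^{2} = \frac{12769}{9}$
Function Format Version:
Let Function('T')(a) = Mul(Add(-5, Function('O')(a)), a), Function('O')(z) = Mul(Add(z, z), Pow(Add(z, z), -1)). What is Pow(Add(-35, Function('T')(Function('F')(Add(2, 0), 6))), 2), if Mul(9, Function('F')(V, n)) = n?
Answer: Rational(12769, 9) ≈ 1418.8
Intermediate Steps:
Function('O')(z) = 1 (Function('O')(z) = Mul(Mul(2, z), Pow(Mul(2, z), -1)) = Mul(Mul(2, z), Mul(Rational(1, 2), Pow(z, -1))) = 1)
Function('F')(V, n) = Mul(Rational(1, 9), n)
Function('T')(a) = Mul(-4, a) (Function('T')(a) = Mul(Add(-5, 1), a) = Mul(-4, a))
Pow(Add(-35, Function('T')(Function('F')(Add(2, 0), 6))), 2) = Pow(Add(-35, Mul(-4, Mul(Rational(1, 9), 6))), 2) = Pow(Add(-35, Mul(-4, Rational(2, 3))), 2) = Pow(Add(-35, Rational(-8, 3)), 2) = Pow(Rational(-113, 3), 2) = Rational(12769, 9)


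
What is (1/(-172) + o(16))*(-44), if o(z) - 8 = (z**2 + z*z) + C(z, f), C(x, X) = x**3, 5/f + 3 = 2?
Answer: -8733461/43 ≈ -2.0310e+5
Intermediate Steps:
f = -5 (f = 5/(-3 + 2) = 5/(-1) = 5*(-1) = -5)
o(z) = 8 + z**3 + 2*z**2 (o(z) = 8 + ((z**2 + z*z) + z**3) = 8 + ((z**2 + z**2) + z**3) = 8 + (2*z**2 + z**3) = 8 + (z**3 + 2*z**2) = 8 + z**3 + 2*z**2)
(1/(-172) + o(16))*(-44) = (1/(-172) + (8 + 16**3 + 2*16**2))*(-44) = (-1/172 + (8 + 4096 + 2*256))*(-44) = (-1/172 + (8 + 4096 + 512))*(-44) = (-1/172 + 4616)*(-44) = (793951/172)*(-44) = -8733461/43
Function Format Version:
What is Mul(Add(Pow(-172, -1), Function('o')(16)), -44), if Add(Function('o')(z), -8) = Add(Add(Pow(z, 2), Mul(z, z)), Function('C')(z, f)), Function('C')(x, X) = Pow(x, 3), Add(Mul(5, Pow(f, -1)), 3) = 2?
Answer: Rational(-8733461, 43) ≈ -2.0310e+5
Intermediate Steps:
f = -5 (f = Mul(5, Pow(Add(-3, 2), -1)) = Mul(5, Pow(-1, -1)) = Mul(5, -1) = -5)
Function('o')(z) = Add(8, Pow(z, 3), Mul(2, Pow(z, 2))) (Function('o')(z) = Add(8, Add(Add(Pow(z, 2), Mul(z, z)), Pow(z, 3))) = Add(8, Add(Add(Pow(z, 2), Pow(z, 2)), Pow(z, 3))) = Add(8, Add(Mul(2, Pow(z, 2)), Pow(z, 3))) = Add(8, Add(Pow(z, 3), Mul(2, Pow(z, 2)))) = Add(8, Pow(z, 3), Mul(2, Pow(z, 2))))
Mul(Add(Pow(-172, -1), Function('o')(16)), -44) = Mul(Add(Pow(-172, -1), Add(8, Pow(16, 3), Mul(2, Pow(16, 2)))), -44) = Mul(Add(Rational(-1, 172), Add(8, 4096, Mul(2, 256))), -44) = Mul(Add(Rational(-1, 172), Add(8, 4096, 512)), -44) = Mul(Add(Rational(-1, 172), 4616), -44) = Mul(Rational(793951, 172), -44) = Rational(-8733461, 43)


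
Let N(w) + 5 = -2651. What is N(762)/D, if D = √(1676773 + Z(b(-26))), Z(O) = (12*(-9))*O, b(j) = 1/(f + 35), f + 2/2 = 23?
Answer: -2656*√605314369/31858651 ≈ -2.0511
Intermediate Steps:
f = 22 (f = -1 + 23 = 22)
b(j) = 1/57 (b(j) = 1/(22 + 35) = 1/57)
Z(O) = -108*O
N(w) = -2656 (N(w) = -5 - 2651 = -2656)
D = √605314369/19 (D = √(1676773 - 108*1/57) = √(1676773 - 36/19) = √(31858651/19) = √605314369/19 ≈ 1294.9)
N(762)/D = -2656*√605314369/31858651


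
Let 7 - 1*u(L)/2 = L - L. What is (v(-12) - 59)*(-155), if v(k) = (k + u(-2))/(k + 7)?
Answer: 9207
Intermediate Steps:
u(L) = 14 (u(L) = 14 - 2*(L - L) = 14 - 2*0 = 14 + 0 = 14)
v(k) = (14 + k)/(7 + k) (v(k) = (k + 14)/(k + 7) = (14 + k)/(7 + k))
(v(-12) - 59)*(-155) = ((14 - 12)/(7 - 12) - 59)*(-155) = (2/(-5) - 59)*(-155) = (-1/5*2 - 59)*(-155) = (-2/5 - 59)*(-155) = -297/5*(-155) = 9207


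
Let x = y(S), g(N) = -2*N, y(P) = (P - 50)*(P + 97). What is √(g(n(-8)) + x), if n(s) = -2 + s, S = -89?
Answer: 2*I*√273 ≈ 33.045*I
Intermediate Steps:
y(P) = (-50 + P)*(97 + P)
x = -1112 (x = -4850 + (-89)² + 47*(-89) = -4850 + 7921 - 4183 = -1112)
√(g(n(-8)) + x) = √(-2*(-2 - 8) - 1112) = √(-2*(-10) - 1112) = √(20 - 1112) = √(-1092) = 2*I*√273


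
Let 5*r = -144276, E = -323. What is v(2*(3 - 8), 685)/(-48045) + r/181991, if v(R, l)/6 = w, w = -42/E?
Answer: -149278764288/941411234395 ≈ -0.15857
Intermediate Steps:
r = -144276/5 (r = (⅕)*(-144276) = -144276/5 ≈ -28855.)
w = 42/323 (w = -42/(-323) = -42*(-1/323) = 42/323 ≈ 0.13003)
v(R, l) = 252/323 (v(R, l) = 6*(42/323) = 252/323)
v(2*(3 - 8), 685)/(-48045) + r/181991 = (252/323)/(-48045) - 144276/5/181991 = (252/323)*(-1/48045) - 144276/5*1/181991 = -84/5172845 - 144276/909955 = -149278764288/941411234395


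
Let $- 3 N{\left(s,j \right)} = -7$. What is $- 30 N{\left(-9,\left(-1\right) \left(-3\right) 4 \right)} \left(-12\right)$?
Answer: $840$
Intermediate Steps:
$N{\left(s,j \right)} = \frac{7}{3}$ ($N{\left(s,j \right)} = \left(- \frac{1}{3}\right) \left(-7\right) = \frac{7}{3}$)
$- 30 N{\left(-9,\left(-1\right) \left(-3\right) 4 \right)} \left(-12\right) = \left(-30\right) \frac{7}{3} \left(-12\right) = \left(-70\right) \left(-12\right) = 840$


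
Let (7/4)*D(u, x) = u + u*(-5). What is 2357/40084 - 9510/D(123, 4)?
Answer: 111376269/3286888 ≈ 33.885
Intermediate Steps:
D(u, x) = -16*u/7 (D(u, x) = 4*(u + u*(-5))/7 = 4*(u - 5*u)/7 = 4*(-4*u)/7 = -16*u/7)
2357/40084 - 9510/D(123, 4) = 2357/40084 - 9510/((-16/7*123)) = 2357*(1/40084) - 9510/(-1968/7) = 2357/40084 - 9510*(-7/1968) = 2357/40084 + 11095/328 = 111376269/3286888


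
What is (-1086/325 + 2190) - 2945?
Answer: -246461/325 ≈ -758.34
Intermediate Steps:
(-1086/325 + 2190) - 2945 = 710664/325 - 2945 = -246461/325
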